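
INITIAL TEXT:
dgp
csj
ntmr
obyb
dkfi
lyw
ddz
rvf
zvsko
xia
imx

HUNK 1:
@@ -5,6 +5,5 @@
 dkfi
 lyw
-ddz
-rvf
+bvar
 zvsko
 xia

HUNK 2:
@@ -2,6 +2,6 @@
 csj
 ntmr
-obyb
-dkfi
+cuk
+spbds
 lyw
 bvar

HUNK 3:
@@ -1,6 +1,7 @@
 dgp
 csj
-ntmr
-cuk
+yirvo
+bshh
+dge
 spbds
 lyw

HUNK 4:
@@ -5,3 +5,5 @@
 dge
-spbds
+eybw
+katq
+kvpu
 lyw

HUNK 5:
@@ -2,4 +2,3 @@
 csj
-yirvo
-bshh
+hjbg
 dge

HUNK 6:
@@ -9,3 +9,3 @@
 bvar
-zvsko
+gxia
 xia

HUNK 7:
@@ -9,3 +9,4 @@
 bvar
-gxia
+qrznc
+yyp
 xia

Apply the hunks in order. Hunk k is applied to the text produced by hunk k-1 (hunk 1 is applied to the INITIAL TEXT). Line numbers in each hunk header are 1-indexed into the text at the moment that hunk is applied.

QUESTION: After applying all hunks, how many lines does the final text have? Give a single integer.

Hunk 1: at line 5 remove [ddz,rvf] add [bvar] -> 10 lines: dgp csj ntmr obyb dkfi lyw bvar zvsko xia imx
Hunk 2: at line 2 remove [obyb,dkfi] add [cuk,spbds] -> 10 lines: dgp csj ntmr cuk spbds lyw bvar zvsko xia imx
Hunk 3: at line 1 remove [ntmr,cuk] add [yirvo,bshh,dge] -> 11 lines: dgp csj yirvo bshh dge spbds lyw bvar zvsko xia imx
Hunk 4: at line 5 remove [spbds] add [eybw,katq,kvpu] -> 13 lines: dgp csj yirvo bshh dge eybw katq kvpu lyw bvar zvsko xia imx
Hunk 5: at line 2 remove [yirvo,bshh] add [hjbg] -> 12 lines: dgp csj hjbg dge eybw katq kvpu lyw bvar zvsko xia imx
Hunk 6: at line 9 remove [zvsko] add [gxia] -> 12 lines: dgp csj hjbg dge eybw katq kvpu lyw bvar gxia xia imx
Hunk 7: at line 9 remove [gxia] add [qrznc,yyp] -> 13 lines: dgp csj hjbg dge eybw katq kvpu lyw bvar qrznc yyp xia imx
Final line count: 13

Answer: 13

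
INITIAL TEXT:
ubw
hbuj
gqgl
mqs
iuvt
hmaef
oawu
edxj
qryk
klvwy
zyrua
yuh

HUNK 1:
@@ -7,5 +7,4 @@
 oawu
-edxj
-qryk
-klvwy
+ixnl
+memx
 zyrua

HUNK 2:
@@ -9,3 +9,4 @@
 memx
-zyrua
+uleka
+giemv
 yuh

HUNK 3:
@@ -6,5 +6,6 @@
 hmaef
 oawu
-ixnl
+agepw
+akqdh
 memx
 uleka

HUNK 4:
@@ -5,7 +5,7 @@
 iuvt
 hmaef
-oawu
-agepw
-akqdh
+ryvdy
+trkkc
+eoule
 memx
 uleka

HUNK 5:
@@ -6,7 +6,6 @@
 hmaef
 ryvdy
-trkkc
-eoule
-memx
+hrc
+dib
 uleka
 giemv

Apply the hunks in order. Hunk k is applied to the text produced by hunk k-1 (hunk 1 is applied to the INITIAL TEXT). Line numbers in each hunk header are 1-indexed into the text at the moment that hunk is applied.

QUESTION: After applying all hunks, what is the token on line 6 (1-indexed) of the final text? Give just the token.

Answer: hmaef

Derivation:
Hunk 1: at line 7 remove [edxj,qryk,klvwy] add [ixnl,memx] -> 11 lines: ubw hbuj gqgl mqs iuvt hmaef oawu ixnl memx zyrua yuh
Hunk 2: at line 9 remove [zyrua] add [uleka,giemv] -> 12 lines: ubw hbuj gqgl mqs iuvt hmaef oawu ixnl memx uleka giemv yuh
Hunk 3: at line 6 remove [ixnl] add [agepw,akqdh] -> 13 lines: ubw hbuj gqgl mqs iuvt hmaef oawu agepw akqdh memx uleka giemv yuh
Hunk 4: at line 5 remove [oawu,agepw,akqdh] add [ryvdy,trkkc,eoule] -> 13 lines: ubw hbuj gqgl mqs iuvt hmaef ryvdy trkkc eoule memx uleka giemv yuh
Hunk 5: at line 6 remove [trkkc,eoule,memx] add [hrc,dib] -> 12 lines: ubw hbuj gqgl mqs iuvt hmaef ryvdy hrc dib uleka giemv yuh
Final line 6: hmaef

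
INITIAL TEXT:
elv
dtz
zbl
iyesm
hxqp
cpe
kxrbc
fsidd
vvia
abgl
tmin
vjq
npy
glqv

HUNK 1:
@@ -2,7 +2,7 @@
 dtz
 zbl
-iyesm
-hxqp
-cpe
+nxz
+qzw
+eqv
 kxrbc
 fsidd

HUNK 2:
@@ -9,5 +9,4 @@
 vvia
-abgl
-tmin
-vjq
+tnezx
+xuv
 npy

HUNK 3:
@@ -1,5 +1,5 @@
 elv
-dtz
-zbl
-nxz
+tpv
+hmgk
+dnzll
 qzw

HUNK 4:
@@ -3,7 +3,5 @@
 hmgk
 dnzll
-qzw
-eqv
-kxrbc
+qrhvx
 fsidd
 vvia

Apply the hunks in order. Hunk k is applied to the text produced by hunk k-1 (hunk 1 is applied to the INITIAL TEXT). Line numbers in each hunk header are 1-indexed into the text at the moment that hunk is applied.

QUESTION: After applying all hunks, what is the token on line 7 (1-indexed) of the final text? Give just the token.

Answer: vvia

Derivation:
Hunk 1: at line 2 remove [iyesm,hxqp,cpe] add [nxz,qzw,eqv] -> 14 lines: elv dtz zbl nxz qzw eqv kxrbc fsidd vvia abgl tmin vjq npy glqv
Hunk 2: at line 9 remove [abgl,tmin,vjq] add [tnezx,xuv] -> 13 lines: elv dtz zbl nxz qzw eqv kxrbc fsidd vvia tnezx xuv npy glqv
Hunk 3: at line 1 remove [dtz,zbl,nxz] add [tpv,hmgk,dnzll] -> 13 lines: elv tpv hmgk dnzll qzw eqv kxrbc fsidd vvia tnezx xuv npy glqv
Hunk 4: at line 3 remove [qzw,eqv,kxrbc] add [qrhvx] -> 11 lines: elv tpv hmgk dnzll qrhvx fsidd vvia tnezx xuv npy glqv
Final line 7: vvia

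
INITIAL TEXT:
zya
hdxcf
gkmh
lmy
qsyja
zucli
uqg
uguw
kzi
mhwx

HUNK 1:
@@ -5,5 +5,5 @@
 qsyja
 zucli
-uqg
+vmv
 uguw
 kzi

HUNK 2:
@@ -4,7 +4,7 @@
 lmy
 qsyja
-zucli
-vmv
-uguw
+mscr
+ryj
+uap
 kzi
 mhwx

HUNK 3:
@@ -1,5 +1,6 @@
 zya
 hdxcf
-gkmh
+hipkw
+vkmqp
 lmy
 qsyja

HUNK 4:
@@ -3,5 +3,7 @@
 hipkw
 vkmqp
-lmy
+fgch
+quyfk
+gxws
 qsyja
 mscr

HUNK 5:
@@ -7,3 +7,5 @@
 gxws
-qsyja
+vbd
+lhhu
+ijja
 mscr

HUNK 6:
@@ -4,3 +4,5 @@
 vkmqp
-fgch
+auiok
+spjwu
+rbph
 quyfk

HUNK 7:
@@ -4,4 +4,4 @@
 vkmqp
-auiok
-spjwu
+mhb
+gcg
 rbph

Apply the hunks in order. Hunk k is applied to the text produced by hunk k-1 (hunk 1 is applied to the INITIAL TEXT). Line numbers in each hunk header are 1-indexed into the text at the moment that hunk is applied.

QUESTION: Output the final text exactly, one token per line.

Answer: zya
hdxcf
hipkw
vkmqp
mhb
gcg
rbph
quyfk
gxws
vbd
lhhu
ijja
mscr
ryj
uap
kzi
mhwx

Derivation:
Hunk 1: at line 5 remove [uqg] add [vmv] -> 10 lines: zya hdxcf gkmh lmy qsyja zucli vmv uguw kzi mhwx
Hunk 2: at line 4 remove [zucli,vmv,uguw] add [mscr,ryj,uap] -> 10 lines: zya hdxcf gkmh lmy qsyja mscr ryj uap kzi mhwx
Hunk 3: at line 1 remove [gkmh] add [hipkw,vkmqp] -> 11 lines: zya hdxcf hipkw vkmqp lmy qsyja mscr ryj uap kzi mhwx
Hunk 4: at line 3 remove [lmy] add [fgch,quyfk,gxws] -> 13 lines: zya hdxcf hipkw vkmqp fgch quyfk gxws qsyja mscr ryj uap kzi mhwx
Hunk 5: at line 7 remove [qsyja] add [vbd,lhhu,ijja] -> 15 lines: zya hdxcf hipkw vkmqp fgch quyfk gxws vbd lhhu ijja mscr ryj uap kzi mhwx
Hunk 6: at line 4 remove [fgch] add [auiok,spjwu,rbph] -> 17 lines: zya hdxcf hipkw vkmqp auiok spjwu rbph quyfk gxws vbd lhhu ijja mscr ryj uap kzi mhwx
Hunk 7: at line 4 remove [auiok,spjwu] add [mhb,gcg] -> 17 lines: zya hdxcf hipkw vkmqp mhb gcg rbph quyfk gxws vbd lhhu ijja mscr ryj uap kzi mhwx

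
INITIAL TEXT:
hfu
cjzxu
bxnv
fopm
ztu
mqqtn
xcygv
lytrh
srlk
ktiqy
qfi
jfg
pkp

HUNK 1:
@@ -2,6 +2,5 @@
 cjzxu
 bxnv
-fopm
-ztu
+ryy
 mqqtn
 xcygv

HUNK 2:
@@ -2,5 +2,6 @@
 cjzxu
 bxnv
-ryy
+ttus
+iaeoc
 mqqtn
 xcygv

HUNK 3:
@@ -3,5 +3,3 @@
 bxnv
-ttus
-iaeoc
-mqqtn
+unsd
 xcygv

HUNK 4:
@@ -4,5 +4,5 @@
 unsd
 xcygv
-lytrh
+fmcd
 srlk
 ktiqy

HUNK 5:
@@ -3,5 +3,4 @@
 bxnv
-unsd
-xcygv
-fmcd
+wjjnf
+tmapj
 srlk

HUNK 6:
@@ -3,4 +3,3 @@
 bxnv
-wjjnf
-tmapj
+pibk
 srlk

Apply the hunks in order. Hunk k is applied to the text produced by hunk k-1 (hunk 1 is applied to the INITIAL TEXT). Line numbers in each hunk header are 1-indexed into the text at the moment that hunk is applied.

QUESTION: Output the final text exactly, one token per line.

Answer: hfu
cjzxu
bxnv
pibk
srlk
ktiqy
qfi
jfg
pkp

Derivation:
Hunk 1: at line 2 remove [fopm,ztu] add [ryy] -> 12 lines: hfu cjzxu bxnv ryy mqqtn xcygv lytrh srlk ktiqy qfi jfg pkp
Hunk 2: at line 2 remove [ryy] add [ttus,iaeoc] -> 13 lines: hfu cjzxu bxnv ttus iaeoc mqqtn xcygv lytrh srlk ktiqy qfi jfg pkp
Hunk 3: at line 3 remove [ttus,iaeoc,mqqtn] add [unsd] -> 11 lines: hfu cjzxu bxnv unsd xcygv lytrh srlk ktiqy qfi jfg pkp
Hunk 4: at line 4 remove [lytrh] add [fmcd] -> 11 lines: hfu cjzxu bxnv unsd xcygv fmcd srlk ktiqy qfi jfg pkp
Hunk 5: at line 3 remove [unsd,xcygv,fmcd] add [wjjnf,tmapj] -> 10 lines: hfu cjzxu bxnv wjjnf tmapj srlk ktiqy qfi jfg pkp
Hunk 6: at line 3 remove [wjjnf,tmapj] add [pibk] -> 9 lines: hfu cjzxu bxnv pibk srlk ktiqy qfi jfg pkp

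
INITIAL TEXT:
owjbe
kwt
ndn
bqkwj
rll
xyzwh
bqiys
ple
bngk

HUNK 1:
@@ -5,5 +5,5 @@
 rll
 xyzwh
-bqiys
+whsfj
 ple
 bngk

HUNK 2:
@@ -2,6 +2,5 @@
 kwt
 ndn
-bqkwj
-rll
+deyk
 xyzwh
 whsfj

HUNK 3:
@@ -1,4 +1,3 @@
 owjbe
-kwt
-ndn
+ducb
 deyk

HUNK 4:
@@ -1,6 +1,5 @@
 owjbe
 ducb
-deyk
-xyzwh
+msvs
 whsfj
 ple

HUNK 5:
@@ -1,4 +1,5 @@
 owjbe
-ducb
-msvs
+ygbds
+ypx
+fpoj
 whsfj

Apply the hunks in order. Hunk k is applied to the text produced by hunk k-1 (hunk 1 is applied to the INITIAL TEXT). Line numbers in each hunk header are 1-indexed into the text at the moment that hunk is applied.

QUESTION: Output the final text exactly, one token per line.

Answer: owjbe
ygbds
ypx
fpoj
whsfj
ple
bngk

Derivation:
Hunk 1: at line 5 remove [bqiys] add [whsfj] -> 9 lines: owjbe kwt ndn bqkwj rll xyzwh whsfj ple bngk
Hunk 2: at line 2 remove [bqkwj,rll] add [deyk] -> 8 lines: owjbe kwt ndn deyk xyzwh whsfj ple bngk
Hunk 3: at line 1 remove [kwt,ndn] add [ducb] -> 7 lines: owjbe ducb deyk xyzwh whsfj ple bngk
Hunk 4: at line 1 remove [deyk,xyzwh] add [msvs] -> 6 lines: owjbe ducb msvs whsfj ple bngk
Hunk 5: at line 1 remove [ducb,msvs] add [ygbds,ypx,fpoj] -> 7 lines: owjbe ygbds ypx fpoj whsfj ple bngk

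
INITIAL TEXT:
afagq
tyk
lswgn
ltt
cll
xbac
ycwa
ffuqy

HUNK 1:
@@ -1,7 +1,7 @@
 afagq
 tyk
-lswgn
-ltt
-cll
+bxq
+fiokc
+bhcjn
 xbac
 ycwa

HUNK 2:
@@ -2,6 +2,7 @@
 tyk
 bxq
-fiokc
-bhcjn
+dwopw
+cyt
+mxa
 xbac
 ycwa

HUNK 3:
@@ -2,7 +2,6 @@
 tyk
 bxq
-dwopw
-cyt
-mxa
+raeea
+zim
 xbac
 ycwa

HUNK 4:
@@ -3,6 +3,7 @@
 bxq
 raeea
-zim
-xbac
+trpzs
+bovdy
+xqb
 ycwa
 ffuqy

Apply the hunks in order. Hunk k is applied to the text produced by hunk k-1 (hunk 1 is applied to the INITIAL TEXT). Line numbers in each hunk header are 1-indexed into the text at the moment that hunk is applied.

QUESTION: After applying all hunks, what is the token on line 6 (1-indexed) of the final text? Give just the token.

Answer: bovdy

Derivation:
Hunk 1: at line 1 remove [lswgn,ltt,cll] add [bxq,fiokc,bhcjn] -> 8 lines: afagq tyk bxq fiokc bhcjn xbac ycwa ffuqy
Hunk 2: at line 2 remove [fiokc,bhcjn] add [dwopw,cyt,mxa] -> 9 lines: afagq tyk bxq dwopw cyt mxa xbac ycwa ffuqy
Hunk 3: at line 2 remove [dwopw,cyt,mxa] add [raeea,zim] -> 8 lines: afagq tyk bxq raeea zim xbac ycwa ffuqy
Hunk 4: at line 3 remove [zim,xbac] add [trpzs,bovdy,xqb] -> 9 lines: afagq tyk bxq raeea trpzs bovdy xqb ycwa ffuqy
Final line 6: bovdy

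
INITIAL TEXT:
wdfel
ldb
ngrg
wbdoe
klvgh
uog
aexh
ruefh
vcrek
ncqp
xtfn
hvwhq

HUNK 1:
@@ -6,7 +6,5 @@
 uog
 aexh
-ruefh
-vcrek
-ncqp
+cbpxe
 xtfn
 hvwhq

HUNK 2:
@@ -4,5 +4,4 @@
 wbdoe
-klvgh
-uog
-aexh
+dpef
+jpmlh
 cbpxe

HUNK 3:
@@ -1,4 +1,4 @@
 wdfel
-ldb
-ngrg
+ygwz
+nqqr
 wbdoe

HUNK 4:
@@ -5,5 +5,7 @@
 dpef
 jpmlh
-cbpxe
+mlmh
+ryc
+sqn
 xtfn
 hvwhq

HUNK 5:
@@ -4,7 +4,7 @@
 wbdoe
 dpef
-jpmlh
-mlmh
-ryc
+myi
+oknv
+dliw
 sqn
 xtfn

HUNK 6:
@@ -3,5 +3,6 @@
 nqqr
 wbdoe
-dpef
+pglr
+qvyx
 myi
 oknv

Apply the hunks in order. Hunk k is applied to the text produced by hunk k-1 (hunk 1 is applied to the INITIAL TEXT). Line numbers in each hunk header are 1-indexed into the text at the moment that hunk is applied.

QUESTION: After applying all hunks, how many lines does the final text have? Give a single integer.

Answer: 12

Derivation:
Hunk 1: at line 6 remove [ruefh,vcrek,ncqp] add [cbpxe] -> 10 lines: wdfel ldb ngrg wbdoe klvgh uog aexh cbpxe xtfn hvwhq
Hunk 2: at line 4 remove [klvgh,uog,aexh] add [dpef,jpmlh] -> 9 lines: wdfel ldb ngrg wbdoe dpef jpmlh cbpxe xtfn hvwhq
Hunk 3: at line 1 remove [ldb,ngrg] add [ygwz,nqqr] -> 9 lines: wdfel ygwz nqqr wbdoe dpef jpmlh cbpxe xtfn hvwhq
Hunk 4: at line 5 remove [cbpxe] add [mlmh,ryc,sqn] -> 11 lines: wdfel ygwz nqqr wbdoe dpef jpmlh mlmh ryc sqn xtfn hvwhq
Hunk 5: at line 4 remove [jpmlh,mlmh,ryc] add [myi,oknv,dliw] -> 11 lines: wdfel ygwz nqqr wbdoe dpef myi oknv dliw sqn xtfn hvwhq
Hunk 6: at line 3 remove [dpef] add [pglr,qvyx] -> 12 lines: wdfel ygwz nqqr wbdoe pglr qvyx myi oknv dliw sqn xtfn hvwhq
Final line count: 12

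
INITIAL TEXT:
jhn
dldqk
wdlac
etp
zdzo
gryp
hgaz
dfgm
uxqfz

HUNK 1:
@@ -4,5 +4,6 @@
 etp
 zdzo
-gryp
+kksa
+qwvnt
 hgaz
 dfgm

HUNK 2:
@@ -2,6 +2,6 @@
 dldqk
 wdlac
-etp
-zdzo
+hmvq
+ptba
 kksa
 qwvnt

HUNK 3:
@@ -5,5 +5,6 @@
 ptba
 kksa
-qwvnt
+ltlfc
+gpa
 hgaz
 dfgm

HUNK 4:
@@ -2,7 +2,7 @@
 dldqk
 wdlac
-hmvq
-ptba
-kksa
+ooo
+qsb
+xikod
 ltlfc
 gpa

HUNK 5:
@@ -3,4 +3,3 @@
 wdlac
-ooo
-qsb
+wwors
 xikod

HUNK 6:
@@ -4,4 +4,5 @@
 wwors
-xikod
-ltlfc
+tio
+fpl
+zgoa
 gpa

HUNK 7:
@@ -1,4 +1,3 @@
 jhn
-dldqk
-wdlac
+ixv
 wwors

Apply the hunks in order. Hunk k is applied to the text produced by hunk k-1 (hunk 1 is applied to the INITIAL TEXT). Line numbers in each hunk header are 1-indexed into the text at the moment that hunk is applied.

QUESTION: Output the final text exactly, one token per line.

Hunk 1: at line 4 remove [gryp] add [kksa,qwvnt] -> 10 lines: jhn dldqk wdlac etp zdzo kksa qwvnt hgaz dfgm uxqfz
Hunk 2: at line 2 remove [etp,zdzo] add [hmvq,ptba] -> 10 lines: jhn dldqk wdlac hmvq ptba kksa qwvnt hgaz dfgm uxqfz
Hunk 3: at line 5 remove [qwvnt] add [ltlfc,gpa] -> 11 lines: jhn dldqk wdlac hmvq ptba kksa ltlfc gpa hgaz dfgm uxqfz
Hunk 4: at line 2 remove [hmvq,ptba,kksa] add [ooo,qsb,xikod] -> 11 lines: jhn dldqk wdlac ooo qsb xikod ltlfc gpa hgaz dfgm uxqfz
Hunk 5: at line 3 remove [ooo,qsb] add [wwors] -> 10 lines: jhn dldqk wdlac wwors xikod ltlfc gpa hgaz dfgm uxqfz
Hunk 6: at line 4 remove [xikod,ltlfc] add [tio,fpl,zgoa] -> 11 lines: jhn dldqk wdlac wwors tio fpl zgoa gpa hgaz dfgm uxqfz
Hunk 7: at line 1 remove [dldqk,wdlac] add [ixv] -> 10 lines: jhn ixv wwors tio fpl zgoa gpa hgaz dfgm uxqfz

Answer: jhn
ixv
wwors
tio
fpl
zgoa
gpa
hgaz
dfgm
uxqfz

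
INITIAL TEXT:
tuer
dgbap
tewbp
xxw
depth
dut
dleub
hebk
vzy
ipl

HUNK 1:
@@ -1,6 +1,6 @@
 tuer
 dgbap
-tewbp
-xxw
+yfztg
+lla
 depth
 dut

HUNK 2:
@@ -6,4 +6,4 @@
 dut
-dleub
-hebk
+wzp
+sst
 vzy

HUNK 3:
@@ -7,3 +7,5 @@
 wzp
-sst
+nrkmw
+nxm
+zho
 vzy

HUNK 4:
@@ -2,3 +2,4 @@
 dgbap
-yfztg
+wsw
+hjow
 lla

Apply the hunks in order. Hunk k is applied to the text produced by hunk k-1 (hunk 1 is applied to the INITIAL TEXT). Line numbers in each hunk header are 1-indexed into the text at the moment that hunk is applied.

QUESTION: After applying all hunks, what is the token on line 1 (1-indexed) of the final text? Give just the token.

Hunk 1: at line 1 remove [tewbp,xxw] add [yfztg,lla] -> 10 lines: tuer dgbap yfztg lla depth dut dleub hebk vzy ipl
Hunk 2: at line 6 remove [dleub,hebk] add [wzp,sst] -> 10 lines: tuer dgbap yfztg lla depth dut wzp sst vzy ipl
Hunk 3: at line 7 remove [sst] add [nrkmw,nxm,zho] -> 12 lines: tuer dgbap yfztg lla depth dut wzp nrkmw nxm zho vzy ipl
Hunk 4: at line 2 remove [yfztg] add [wsw,hjow] -> 13 lines: tuer dgbap wsw hjow lla depth dut wzp nrkmw nxm zho vzy ipl
Final line 1: tuer

Answer: tuer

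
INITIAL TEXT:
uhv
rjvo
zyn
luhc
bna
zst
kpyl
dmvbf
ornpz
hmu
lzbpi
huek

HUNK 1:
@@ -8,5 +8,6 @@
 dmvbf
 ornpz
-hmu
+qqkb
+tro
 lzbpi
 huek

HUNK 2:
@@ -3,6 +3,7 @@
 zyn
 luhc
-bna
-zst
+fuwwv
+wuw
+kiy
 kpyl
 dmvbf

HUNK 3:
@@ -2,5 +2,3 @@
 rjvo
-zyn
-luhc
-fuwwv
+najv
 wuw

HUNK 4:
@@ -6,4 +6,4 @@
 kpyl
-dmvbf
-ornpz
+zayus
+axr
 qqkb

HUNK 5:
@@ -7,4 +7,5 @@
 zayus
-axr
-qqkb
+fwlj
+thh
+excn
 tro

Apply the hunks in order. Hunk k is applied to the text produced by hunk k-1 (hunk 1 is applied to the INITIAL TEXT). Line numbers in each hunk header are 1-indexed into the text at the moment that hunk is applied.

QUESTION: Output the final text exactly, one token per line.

Hunk 1: at line 8 remove [hmu] add [qqkb,tro] -> 13 lines: uhv rjvo zyn luhc bna zst kpyl dmvbf ornpz qqkb tro lzbpi huek
Hunk 2: at line 3 remove [bna,zst] add [fuwwv,wuw,kiy] -> 14 lines: uhv rjvo zyn luhc fuwwv wuw kiy kpyl dmvbf ornpz qqkb tro lzbpi huek
Hunk 3: at line 2 remove [zyn,luhc,fuwwv] add [najv] -> 12 lines: uhv rjvo najv wuw kiy kpyl dmvbf ornpz qqkb tro lzbpi huek
Hunk 4: at line 6 remove [dmvbf,ornpz] add [zayus,axr] -> 12 lines: uhv rjvo najv wuw kiy kpyl zayus axr qqkb tro lzbpi huek
Hunk 5: at line 7 remove [axr,qqkb] add [fwlj,thh,excn] -> 13 lines: uhv rjvo najv wuw kiy kpyl zayus fwlj thh excn tro lzbpi huek

Answer: uhv
rjvo
najv
wuw
kiy
kpyl
zayus
fwlj
thh
excn
tro
lzbpi
huek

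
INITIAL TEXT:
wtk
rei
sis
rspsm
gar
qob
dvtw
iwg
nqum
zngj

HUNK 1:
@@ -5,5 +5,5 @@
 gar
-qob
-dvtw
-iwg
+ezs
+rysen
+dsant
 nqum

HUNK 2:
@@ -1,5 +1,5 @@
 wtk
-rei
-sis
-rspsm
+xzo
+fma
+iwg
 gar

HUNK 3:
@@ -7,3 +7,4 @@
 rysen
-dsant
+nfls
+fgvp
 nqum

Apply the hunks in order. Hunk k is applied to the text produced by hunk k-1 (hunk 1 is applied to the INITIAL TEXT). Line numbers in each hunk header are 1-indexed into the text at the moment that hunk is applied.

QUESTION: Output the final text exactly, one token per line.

Answer: wtk
xzo
fma
iwg
gar
ezs
rysen
nfls
fgvp
nqum
zngj

Derivation:
Hunk 1: at line 5 remove [qob,dvtw,iwg] add [ezs,rysen,dsant] -> 10 lines: wtk rei sis rspsm gar ezs rysen dsant nqum zngj
Hunk 2: at line 1 remove [rei,sis,rspsm] add [xzo,fma,iwg] -> 10 lines: wtk xzo fma iwg gar ezs rysen dsant nqum zngj
Hunk 3: at line 7 remove [dsant] add [nfls,fgvp] -> 11 lines: wtk xzo fma iwg gar ezs rysen nfls fgvp nqum zngj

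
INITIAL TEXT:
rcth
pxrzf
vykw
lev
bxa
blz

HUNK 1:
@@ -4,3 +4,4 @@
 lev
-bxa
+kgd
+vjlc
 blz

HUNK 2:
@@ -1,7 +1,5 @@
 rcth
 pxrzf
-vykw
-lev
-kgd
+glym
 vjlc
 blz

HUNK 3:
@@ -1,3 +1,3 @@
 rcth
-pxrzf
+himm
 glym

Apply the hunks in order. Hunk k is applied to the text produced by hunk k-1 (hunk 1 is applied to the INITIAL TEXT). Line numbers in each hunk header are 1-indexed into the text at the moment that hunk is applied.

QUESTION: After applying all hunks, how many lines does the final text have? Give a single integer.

Answer: 5

Derivation:
Hunk 1: at line 4 remove [bxa] add [kgd,vjlc] -> 7 lines: rcth pxrzf vykw lev kgd vjlc blz
Hunk 2: at line 1 remove [vykw,lev,kgd] add [glym] -> 5 lines: rcth pxrzf glym vjlc blz
Hunk 3: at line 1 remove [pxrzf] add [himm] -> 5 lines: rcth himm glym vjlc blz
Final line count: 5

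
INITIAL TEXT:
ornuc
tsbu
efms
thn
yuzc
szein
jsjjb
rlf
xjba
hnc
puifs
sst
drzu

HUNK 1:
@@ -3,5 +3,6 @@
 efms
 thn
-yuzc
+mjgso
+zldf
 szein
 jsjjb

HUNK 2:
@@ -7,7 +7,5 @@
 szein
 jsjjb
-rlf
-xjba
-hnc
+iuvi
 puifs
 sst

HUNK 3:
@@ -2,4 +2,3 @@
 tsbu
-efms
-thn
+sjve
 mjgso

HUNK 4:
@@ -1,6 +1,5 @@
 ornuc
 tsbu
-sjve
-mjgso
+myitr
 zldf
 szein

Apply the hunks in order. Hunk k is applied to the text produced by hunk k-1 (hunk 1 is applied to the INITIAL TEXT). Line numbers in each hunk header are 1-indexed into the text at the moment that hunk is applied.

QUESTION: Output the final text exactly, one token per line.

Answer: ornuc
tsbu
myitr
zldf
szein
jsjjb
iuvi
puifs
sst
drzu

Derivation:
Hunk 1: at line 3 remove [yuzc] add [mjgso,zldf] -> 14 lines: ornuc tsbu efms thn mjgso zldf szein jsjjb rlf xjba hnc puifs sst drzu
Hunk 2: at line 7 remove [rlf,xjba,hnc] add [iuvi] -> 12 lines: ornuc tsbu efms thn mjgso zldf szein jsjjb iuvi puifs sst drzu
Hunk 3: at line 2 remove [efms,thn] add [sjve] -> 11 lines: ornuc tsbu sjve mjgso zldf szein jsjjb iuvi puifs sst drzu
Hunk 4: at line 1 remove [sjve,mjgso] add [myitr] -> 10 lines: ornuc tsbu myitr zldf szein jsjjb iuvi puifs sst drzu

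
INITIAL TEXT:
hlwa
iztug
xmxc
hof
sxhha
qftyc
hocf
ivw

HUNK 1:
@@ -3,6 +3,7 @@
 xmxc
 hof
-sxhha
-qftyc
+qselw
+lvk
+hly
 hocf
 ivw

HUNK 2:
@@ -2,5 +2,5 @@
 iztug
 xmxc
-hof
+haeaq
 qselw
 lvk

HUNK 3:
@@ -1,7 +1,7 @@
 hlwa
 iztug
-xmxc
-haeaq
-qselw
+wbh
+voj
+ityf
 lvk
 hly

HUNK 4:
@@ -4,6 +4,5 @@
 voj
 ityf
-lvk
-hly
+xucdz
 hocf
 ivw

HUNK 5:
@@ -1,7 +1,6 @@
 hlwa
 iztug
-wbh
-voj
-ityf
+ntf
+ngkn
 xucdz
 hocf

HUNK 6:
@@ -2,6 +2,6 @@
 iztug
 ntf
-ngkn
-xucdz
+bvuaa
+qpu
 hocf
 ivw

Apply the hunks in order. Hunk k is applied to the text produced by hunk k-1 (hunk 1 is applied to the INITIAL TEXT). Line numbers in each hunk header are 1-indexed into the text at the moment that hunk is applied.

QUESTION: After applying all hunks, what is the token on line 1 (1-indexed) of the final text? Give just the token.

Hunk 1: at line 3 remove [sxhha,qftyc] add [qselw,lvk,hly] -> 9 lines: hlwa iztug xmxc hof qselw lvk hly hocf ivw
Hunk 2: at line 2 remove [hof] add [haeaq] -> 9 lines: hlwa iztug xmxc haeaq qselw lvk hly hocf ivw
Hunk 3: at line 1 remove [xmxc,haeaq,qselw] add [wbh,voj,ityf] -> 9 lines: hlwa iztug wbh voj ityf lvk hly hocf ivw
Hunk 4: at line 4 remove [lvk,hly] add [xucdz] -> 8 lines: hlwa iztug wbh voj ityf xucdz hocf ivw
Hunk 5: at line 1 remove [wbh,voj,ityf] add [ntf,ngkn] -> 7 lines: hlwa iztug ntf ngkn xucdz hocf ivw
Hunk 6: at line 2 remove [ngkn,xucdz] add [bvuaa,qpu] -> 7 lines: hlwa iztug ntf bvuaa qpu hocf ivw
Final line 1: hlwa

Answer: hlwa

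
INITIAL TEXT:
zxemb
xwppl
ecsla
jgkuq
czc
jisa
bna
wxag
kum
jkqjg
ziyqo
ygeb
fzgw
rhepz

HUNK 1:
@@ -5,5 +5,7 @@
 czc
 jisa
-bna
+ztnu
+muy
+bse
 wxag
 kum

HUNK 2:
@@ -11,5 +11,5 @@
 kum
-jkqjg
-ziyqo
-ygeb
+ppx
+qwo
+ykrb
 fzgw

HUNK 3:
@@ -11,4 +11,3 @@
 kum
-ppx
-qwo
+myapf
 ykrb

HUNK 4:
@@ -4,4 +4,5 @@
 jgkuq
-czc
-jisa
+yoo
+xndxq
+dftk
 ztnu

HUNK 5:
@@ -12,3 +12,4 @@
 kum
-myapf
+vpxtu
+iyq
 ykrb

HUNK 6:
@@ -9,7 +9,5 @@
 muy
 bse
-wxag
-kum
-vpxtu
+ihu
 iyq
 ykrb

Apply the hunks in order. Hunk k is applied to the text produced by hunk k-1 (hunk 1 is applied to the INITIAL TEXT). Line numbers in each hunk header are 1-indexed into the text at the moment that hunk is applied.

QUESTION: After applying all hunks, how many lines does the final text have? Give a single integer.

Answer: 15

Derivation:
Hunk 1: at line 5 remove [bna] add [ztnu,muy,bse] -> 16 lines: zxemb xwppl ecsla jgkuq czc jisa ztnu muy bse wxag kum jkqjg ziyqo ygeb fzgw rhepz
Hunk 2: at line 11 remove [jkqjg,ziyqo,ygeb] add [ppx,qwo,ykrb] -> 16 lines: zxemb xwppl ecsla jgkuq czc jisa ztnu muy bse wxag kum ppx qwo ykrb fzgw rhepz
Hunk 3: at line 11 remove [ppx,qwo] add [myapf] -> 15 lines: zxemb xwppl ecsla jgkuq czc jisa ztnu muy bse wxag kum myapf ykrb fzgw rhepz
Hunk 4: at line 4 remove [czc,jisa] add [yoo,xndxq,dftk] -> 16 lines: zxemb xwppl ecsla jgkuq yoo xndxq dftk ztnu muy bse wxag kum myapf ykrb fzgw rhepz
Hunk 5: at line 12 remove [myapf] add [vpxtu,iyq] -> 17 lines: zxemb xwppl ecsla jgkuq yoo xndxq dftk ztnu muy bse wxag kum vpxtu iyq ykrb fzgw rhepz
Hunk 6: at line 9 remove [wxag,kum,vpxtu] add [ihu] -> 15 lines: zxemb xwppl ecsla jgkuq yoo xndxq dftk ztnu muy bse ihu iyq ykrb fzgw rhepz
Final line count: 15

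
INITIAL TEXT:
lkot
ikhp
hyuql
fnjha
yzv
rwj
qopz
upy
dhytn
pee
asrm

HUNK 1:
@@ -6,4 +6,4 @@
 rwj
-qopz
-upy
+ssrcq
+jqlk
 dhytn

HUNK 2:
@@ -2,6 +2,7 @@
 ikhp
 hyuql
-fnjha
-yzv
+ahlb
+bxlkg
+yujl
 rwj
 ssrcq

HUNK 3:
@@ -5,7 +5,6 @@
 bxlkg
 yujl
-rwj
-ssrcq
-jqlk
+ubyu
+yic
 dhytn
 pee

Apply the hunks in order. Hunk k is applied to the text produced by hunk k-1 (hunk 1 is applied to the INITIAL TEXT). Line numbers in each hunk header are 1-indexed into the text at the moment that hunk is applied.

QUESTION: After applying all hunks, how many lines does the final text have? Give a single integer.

Answer: 11

Derivation:
Hunk 1: at line 6 remove [qopz,upy] add [ssrcq,jqlk] -> 11 lines: lkot ikhp hyuql fnjha yzv rwj ssrcq jqlk dhytn pee asrm
Hunk 2: at line 2 remove [fnjha,yzv] add [ahlb,bxlkg,yujl] -> 12 lines: lkot ikhp hyuql ahlb bxlkg yujl rwj ssrcq jqlk dhytn pee asrm
Hunk 3: at line 5 remove [rwj,ssrcq,jqlk] add [ubyu,yic] -> 11 lines: lkot ikhp hyuql ahlb bxlkg yujl ubyu yic dhytn pee asrm
Final line count: 11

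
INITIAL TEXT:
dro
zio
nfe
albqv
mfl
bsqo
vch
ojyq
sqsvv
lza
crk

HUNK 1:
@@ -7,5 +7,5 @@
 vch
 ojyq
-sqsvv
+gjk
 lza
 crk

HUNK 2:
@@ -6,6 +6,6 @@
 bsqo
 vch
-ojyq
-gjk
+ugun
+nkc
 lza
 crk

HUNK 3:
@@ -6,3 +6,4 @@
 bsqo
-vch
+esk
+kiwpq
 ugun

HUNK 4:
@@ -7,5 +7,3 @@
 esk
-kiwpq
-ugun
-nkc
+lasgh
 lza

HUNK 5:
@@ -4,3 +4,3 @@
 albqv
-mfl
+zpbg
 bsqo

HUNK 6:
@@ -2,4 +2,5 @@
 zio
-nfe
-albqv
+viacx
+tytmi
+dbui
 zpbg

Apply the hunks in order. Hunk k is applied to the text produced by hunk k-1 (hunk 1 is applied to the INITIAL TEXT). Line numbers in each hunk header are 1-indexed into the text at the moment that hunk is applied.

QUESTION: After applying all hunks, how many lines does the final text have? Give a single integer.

Hunk 1: at line 7 remove [sqsvv] add [gjk] -> 11 lines: dro zio nfe albqv mfl bsqo vch ojyq gjk lza crk
Hunk 2: at line 6 remove [ojyq,gjk] add [ugun,nkc] -> 11 lines: dro zio nfe albqv mfl bsqo vch ugun nkc lza crk
Hunk 3: at line 6 remove [vch] add [esk,kiwpq] -> 12 lines: dro zio nfe albqv mfl bsqo esk kiwpq ugun nkc lza crk
Hunk 4: at line 7 remove [kiwpq,ugun,nkc] add [lasgh] -> 10 lines: dro zio nfe albqv mfl bsqo esk lasgh lza crk
Hunk 5: at line 4 remove [mfl] add [zpbg] -> 10 lines: dro zio nfe albqv zpbg bsqo esk lasgh lza crk
Hunk 6: at line 2 remove [nfe,albqv] add [viacx,tytmi,dbui] -> 11 lines: dro zio viacx tytmi dbui zpbg bsqo esk lasgh lza crk
Final line count: 11

Answer: 11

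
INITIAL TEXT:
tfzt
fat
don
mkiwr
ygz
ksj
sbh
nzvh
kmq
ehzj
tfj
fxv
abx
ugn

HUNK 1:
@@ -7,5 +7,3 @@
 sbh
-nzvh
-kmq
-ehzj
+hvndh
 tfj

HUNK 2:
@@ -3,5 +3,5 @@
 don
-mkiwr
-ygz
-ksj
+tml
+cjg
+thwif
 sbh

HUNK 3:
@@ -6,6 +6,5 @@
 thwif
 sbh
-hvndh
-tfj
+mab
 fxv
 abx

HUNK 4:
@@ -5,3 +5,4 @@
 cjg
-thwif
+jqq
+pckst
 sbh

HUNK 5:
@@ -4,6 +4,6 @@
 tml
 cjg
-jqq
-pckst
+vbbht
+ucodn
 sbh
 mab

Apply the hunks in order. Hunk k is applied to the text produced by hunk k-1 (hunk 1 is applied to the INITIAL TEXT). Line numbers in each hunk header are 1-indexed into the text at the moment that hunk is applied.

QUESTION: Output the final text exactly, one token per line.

Hunk 1: at line 7 remove [nzvh,kmq,ehzj] add [hvndh] -> 12 lines: tfzt fat don mkiwr ygz ksj sbh hvndh tfj fxv abx ugn
Hunk 2: at line 3 remove [mkiwr,ygz,ksj] add [tml,cjg,thwif] -> 12 lines: tfzt fat don tml cjg thwif sbh hvndh tfj fxv abx ugn
Hunk 3: at line 6 remove [hvndh,tfj] add [mab] -> 11 lines: tfzt fat don tml cjg thwif sbh mab fxv abx ugn
Hunk 4: at line 5 remove [thwif] add [jqq,pckst] -> 12 lines: tfzt fat don tml cjg jqq pckst sbh mab fxv abx ugn
Hunk 5: at line 4 remove [jqq,pckst] add [vbbht,ucodn] -> 12 lines: tfzt fat don tml cjg vbbht ucodn sbh mab fxv abx ugn

Answer: tfzt
fat
don
tml
cjg
vbbht
ucodn
sbh
mab
fxv
abx
ugn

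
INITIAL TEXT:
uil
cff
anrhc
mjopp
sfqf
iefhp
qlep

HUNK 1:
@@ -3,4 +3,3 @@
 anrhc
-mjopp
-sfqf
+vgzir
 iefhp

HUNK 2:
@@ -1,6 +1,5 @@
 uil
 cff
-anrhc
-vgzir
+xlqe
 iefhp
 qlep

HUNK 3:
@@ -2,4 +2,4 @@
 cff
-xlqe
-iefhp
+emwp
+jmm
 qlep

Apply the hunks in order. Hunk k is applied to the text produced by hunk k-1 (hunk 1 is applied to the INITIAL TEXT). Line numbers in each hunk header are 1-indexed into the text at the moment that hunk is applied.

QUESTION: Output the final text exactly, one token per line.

Answer: uil
cff
emwp
jmm
qlep

Derivation:
Hunk 1: at line 3 remove [mjopp,sfqf] add [vgzir] -> 6 lines: uil cff anrhc vgzir iefhp qlep
Hunk 2: at line 1 remove [anrhc,vgzir] add [xlqe] -> 5 lines: uil cff xlqe iefhp qlep
Hunk 3: at line 2 remove [xlqe,iefhp] add [emwp,jmm] -> 5 lines: uil cff emwp jmm qlep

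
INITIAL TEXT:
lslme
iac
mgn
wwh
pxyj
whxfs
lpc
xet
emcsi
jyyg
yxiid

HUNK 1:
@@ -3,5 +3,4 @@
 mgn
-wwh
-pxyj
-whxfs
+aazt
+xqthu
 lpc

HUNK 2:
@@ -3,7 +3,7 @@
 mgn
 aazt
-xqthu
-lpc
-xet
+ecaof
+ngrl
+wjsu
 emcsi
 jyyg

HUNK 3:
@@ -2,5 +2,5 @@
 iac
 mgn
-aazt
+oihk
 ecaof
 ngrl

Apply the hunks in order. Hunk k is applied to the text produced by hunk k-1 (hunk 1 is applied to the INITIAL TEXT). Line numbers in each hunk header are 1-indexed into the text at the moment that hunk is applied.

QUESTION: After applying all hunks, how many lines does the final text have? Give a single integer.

Hunk 1: at line 3 remove [wwh,pxyj,whxfs] add [aazt,xqthu] -> 10 lines: lslme iac mgn aazt xqthu lpc xet emcsi jyyg yxiid
Hunk 2: at line 3 remove [xqthu,lpc,xet] add [ecaof,ngrl,wjsu] -> 10 lines: lslme iac mgn aazt ecaof ngrl wjsu emcsi jyyg yxiid
Hunk 3: at line 2 remove [aazt] add [oihk] -> 10 lines: lslme iac mgn oihk ecaof ngrl wjsu emcsi jyyg yxiid
Final line count: 10

Answer: 10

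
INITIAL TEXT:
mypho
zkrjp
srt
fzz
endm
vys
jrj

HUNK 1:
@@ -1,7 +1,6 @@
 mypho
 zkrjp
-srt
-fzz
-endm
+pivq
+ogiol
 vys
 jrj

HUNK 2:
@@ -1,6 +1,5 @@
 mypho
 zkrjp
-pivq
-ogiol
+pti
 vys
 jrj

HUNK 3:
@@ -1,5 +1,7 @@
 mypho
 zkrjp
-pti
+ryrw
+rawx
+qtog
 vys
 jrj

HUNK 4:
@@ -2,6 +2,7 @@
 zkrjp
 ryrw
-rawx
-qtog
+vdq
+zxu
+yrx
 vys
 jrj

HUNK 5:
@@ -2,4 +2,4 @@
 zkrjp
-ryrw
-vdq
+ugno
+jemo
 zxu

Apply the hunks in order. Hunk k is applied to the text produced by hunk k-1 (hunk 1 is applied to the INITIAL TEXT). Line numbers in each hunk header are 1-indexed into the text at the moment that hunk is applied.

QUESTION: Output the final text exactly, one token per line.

Answer: mypho
zkrjp
ugno
jemo
zxu
yrx
vys
jrj

Derivation:
Hunk 1: at line 1 remove [srt,fzz,endm] add [pivq,ogiol] -> 6 lines: mypho zkrjp pivq ogiol vys jrj
Hunk 2: at line 1 remove [pivq,ogiol] add [pti] -> 5 lines: mypho zkrjp pti vys jrj
Hunk 3: at line 1 remove [pti] add [ryrw,rawx,qtog] -> 7 lines: mypho zkrjp ryrw rawx qtog vys jrj
Hunk 4: at line 2 remove [rawx,qtog] add [vdq,zxu,yrx] -> 8 lines: mypho zkrjp ryrw vdq zxu yrx vys jrj
Hunk 5: at line 2 remove [ryrw,vdq] add [ugno,jemo] -> 8 lines: mypho zkrjp ugno jemo zxu yrx vys jrj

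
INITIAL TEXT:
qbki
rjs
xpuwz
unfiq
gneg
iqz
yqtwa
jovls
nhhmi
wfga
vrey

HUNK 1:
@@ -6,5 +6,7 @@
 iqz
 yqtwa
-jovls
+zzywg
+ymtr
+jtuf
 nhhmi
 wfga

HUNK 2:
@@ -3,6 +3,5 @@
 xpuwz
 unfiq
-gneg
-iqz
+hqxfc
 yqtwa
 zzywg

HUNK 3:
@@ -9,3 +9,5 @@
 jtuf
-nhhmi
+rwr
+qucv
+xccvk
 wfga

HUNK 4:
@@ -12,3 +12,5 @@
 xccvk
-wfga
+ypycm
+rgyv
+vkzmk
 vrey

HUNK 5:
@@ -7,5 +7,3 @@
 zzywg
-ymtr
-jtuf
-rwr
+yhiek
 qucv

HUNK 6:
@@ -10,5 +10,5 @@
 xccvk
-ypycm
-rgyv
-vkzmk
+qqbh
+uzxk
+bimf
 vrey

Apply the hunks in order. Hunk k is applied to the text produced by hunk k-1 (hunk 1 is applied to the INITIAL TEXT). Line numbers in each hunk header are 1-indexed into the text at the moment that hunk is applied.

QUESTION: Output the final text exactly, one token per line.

Answer: qbki
rjs
xpuwz
unfiq
hqxfc
yqtwa
zzywg
yhiek
qucv
xccvk
qqbh
uzxk
bimf
vrey

Derivation:
Hunk 1: at line 6 remove [jovls] add [zzywg,ymtr,jtuf] -> 13 lines: qbki rjs xpuwz unfiq gneg iqz yqtwa zzywg ymtr jtuf nhhmi wfga vrey
Hunk 2: at line 3 remove [gneg,iqz] add [hqxfc] -> 12 lines: qbki rjs xpuwz unfiq hqxfc yqtwa zzywg ymtr jtuf nhhmi wfga vrey
Hunk 3: at line 9 remove [nhhmi] add [rwr,qucv,xccvk] -> 14 lines: qbki rjs xpuwz unfiq hqxfc yqtwa zzywg ymtr jtuf rwr qucv xccvk wfga vrey
Hunk 4: at line 12 remove [wfga] add [ypycm,rgyv,vkzmk] -> 16 lines: qbki rjs xpuwz unfiq hqxfc yqtwa zzywg ymtr jtuf rwr qucv xccvk ypycm rgyv vkzmk vrey
Hunk 5: at line 7 remove [ymtr,jtuf,rwr] add [yhiek] -> 14 lines: qbki rjs xpuwz unfiq hqxfc yqtwa zzywg yhiek qucv xccvk ypycm rgyv vkzmk vrey
Hunk 6: at line 10 remove [ypycm,rgyv,vkzmk] add [qqbh,uzxk,bimf] -> 14 lines: qbki rjs xpuwz unfiq hqxfc yqtwa zzywg yhiek qucv xccvk qqbh uzxk bimf vrey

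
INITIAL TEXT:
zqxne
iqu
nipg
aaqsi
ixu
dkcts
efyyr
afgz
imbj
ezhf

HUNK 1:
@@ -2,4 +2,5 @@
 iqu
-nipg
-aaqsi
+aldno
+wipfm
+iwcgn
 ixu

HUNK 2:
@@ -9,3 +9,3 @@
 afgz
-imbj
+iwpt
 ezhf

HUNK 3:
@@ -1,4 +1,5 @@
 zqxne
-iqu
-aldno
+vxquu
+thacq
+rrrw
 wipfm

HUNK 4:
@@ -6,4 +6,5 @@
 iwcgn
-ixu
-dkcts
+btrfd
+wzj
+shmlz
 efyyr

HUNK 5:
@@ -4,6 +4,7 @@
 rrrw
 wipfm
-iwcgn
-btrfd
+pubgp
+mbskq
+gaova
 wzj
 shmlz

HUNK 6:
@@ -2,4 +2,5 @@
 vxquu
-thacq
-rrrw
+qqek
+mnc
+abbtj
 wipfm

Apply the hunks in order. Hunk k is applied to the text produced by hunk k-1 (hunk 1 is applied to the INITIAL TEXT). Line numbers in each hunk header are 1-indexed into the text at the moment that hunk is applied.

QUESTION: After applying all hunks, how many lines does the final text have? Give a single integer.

Answer: 15

Derivation:
Hunk 1: at line 2 remove [nipg,aaqsi] add [aldno,wipfm,iwcgn] -> 11 lines: zqxne iqu aldno wipfm iwcgn ixu dkcts efyyr afgz imbj ezhf
Hunk 2: at line 9 remove [imbj] add [iwpt] -> 11 lines: zqxne iqu aldno wipfm iwcgn ixu dkcts efyyr afgz iwpt ezhf
Hunk 3: at line 1 remove [iqu,aldno] add [vxquu,thacq,rrrw] -> 12 lines: zqxne vxquu thacq rrrw wipfm iwcgn ixu dkcts efyyr afgz iwpt ezhf
Hunk 4: at line 6 remove [ixu,dkcts] add [btrfd,wzj,shmlz] -> 13 lines: zqxne vxquu thacq rrrw wipfm iwcgn btrfd wzj shmlz efyyr afgz iwpt ezhf
Hunk 5: at line 4 remove [iwcgn,btrfd] add [pubgp,mbskq,gaova] -> 14 lines: zqxne vxquu thacq rrrw wipfm pubgp mbskq gaova wzj shmlz efyyr afgz iwpt ezhf
Hunk 6: at line 2 remove [thacq,rrrw] add [qqek,mnc,abbtj] -> 15 lines: zqxne vxquu qqek mnc abbtj wipfm pubgp mbskq gaova wzj shmlz efyyr afgz iwpt ezhf
Final line count: 15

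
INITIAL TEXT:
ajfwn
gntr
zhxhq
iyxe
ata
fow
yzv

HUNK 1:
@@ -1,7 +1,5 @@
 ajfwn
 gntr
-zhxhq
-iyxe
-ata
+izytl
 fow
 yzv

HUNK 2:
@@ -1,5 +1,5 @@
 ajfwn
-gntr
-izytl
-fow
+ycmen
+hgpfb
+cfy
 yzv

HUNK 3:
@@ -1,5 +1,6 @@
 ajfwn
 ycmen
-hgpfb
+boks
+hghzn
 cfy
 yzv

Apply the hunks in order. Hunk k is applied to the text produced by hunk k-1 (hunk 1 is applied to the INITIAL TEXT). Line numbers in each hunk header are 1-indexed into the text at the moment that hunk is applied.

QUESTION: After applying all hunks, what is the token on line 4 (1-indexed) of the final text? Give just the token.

Answer: hghzn

Derivation:
Hunk 1: at line 1 remove [zhxhq,iyxe,ata] add [izytl] -> 5 lines: ajfwn gntr izytl fow yzv
Hunk 2: at line 1 remove [gntr,izytl,fow] add [ycmen,hgpfb,cfy] -> 5 lines: ajfwn ycmen hgpfb cfy yzv
Hunk 3: at line 1 remove [hgpfb] add [boks,hghzn] -> 6 lines: ajfwn ycmen boks hghzn cfy yzv
Final line 4: hghzn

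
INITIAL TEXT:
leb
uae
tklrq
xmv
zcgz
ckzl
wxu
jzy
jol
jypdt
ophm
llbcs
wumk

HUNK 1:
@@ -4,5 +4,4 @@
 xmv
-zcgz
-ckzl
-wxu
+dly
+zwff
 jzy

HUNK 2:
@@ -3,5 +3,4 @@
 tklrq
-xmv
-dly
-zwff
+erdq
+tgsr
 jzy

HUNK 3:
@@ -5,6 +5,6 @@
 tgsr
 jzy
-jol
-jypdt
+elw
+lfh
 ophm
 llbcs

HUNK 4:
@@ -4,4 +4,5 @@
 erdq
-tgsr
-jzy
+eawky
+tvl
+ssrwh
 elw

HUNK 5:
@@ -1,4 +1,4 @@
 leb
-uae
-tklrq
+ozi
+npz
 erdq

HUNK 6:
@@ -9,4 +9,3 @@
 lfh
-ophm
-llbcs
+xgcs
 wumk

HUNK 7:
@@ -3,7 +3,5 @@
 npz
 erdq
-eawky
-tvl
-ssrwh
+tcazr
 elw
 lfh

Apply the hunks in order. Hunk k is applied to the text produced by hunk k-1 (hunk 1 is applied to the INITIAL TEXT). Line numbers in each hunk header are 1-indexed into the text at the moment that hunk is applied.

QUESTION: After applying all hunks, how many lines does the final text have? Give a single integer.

Hunk 1: at line 4 remove [zcgz,ckzl,wxu] add [dly,zwff] -> 12 lines: leb uae tklrq xmv dly zwff jzy jol jypdt ophm llbcs wumk
Hunk 2: at line 3 remove [xmv,dly,zwff] add [erdq,tgsr] -> 11 lines: leb uae tklrq erdq tgsr jzy jol jypdt ophm llbcs wumk
Hunk 3: at line 5 remove [jol,jypdt] add [elw,lfh] -> 11 lines: leb uae tklrq erdq tgsr jzy elw lfh ophm llbcs wumk
Hunk 4: at line 4 remove [tgsr,jzy] add [eawky,tvl,ssrwh] -> 12 lines: leb uae tklrq erdq eawky tvl ssrwh elw lfh ophm llbcs wumk
Hunk 5: at line 1 remove [uae,tklrq] add [ozi,npz] -> 12 lines: leb ozi npz erdq eawky tvl ssrwh elw lfh ophm llbcs wumk
Hunk 6: at line 9 remove [ophm,llbcs] add [xgcs] -> 11 lines: leb ozi npz erdq eawky tvl ssrwh elw lfh xgcs wumk
Hunk 7: at line 3 remove [eawky,tvl,ssrwh] add [tcazr] -> 9 lines: leb ozi npz erdq tcazr elw lfh xgcs wumk
Final line count: 9

Answer: 9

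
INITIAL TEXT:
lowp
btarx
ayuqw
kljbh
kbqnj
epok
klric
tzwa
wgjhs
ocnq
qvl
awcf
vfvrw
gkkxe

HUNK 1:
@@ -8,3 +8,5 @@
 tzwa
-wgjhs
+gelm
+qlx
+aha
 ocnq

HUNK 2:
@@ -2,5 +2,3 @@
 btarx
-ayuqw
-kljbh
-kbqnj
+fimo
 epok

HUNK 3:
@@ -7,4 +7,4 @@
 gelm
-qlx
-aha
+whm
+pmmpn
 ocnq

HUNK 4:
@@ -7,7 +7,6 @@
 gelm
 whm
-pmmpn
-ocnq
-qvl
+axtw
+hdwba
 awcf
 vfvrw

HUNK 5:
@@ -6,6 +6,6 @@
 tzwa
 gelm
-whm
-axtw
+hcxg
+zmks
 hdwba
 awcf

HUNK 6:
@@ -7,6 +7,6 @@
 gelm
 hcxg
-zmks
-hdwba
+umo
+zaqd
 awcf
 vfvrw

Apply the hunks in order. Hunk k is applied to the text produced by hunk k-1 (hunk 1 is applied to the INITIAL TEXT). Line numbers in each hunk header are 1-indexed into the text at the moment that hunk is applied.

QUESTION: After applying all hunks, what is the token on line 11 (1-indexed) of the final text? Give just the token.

Hunk 1: at line 8 remove [wgjhs] add [gelm,qlx,aha] -> 16 lines: lowp btarx ayuqw kljbh kbqnj epok klric tzwa gelm qlx aha ocnq qvl awcf vfvrw gkkxe
Hunk 2: at line 2 remove [ayuqw,kljbh,kbqnj] add [fimo] -> 14 lines: lowp btarx fimo epok klric tzwa gelm qlx aha ocnq qvl awcf vfvrw gkkxe
Hunk 3: at line 7 remove [qlx,aha] add [whm,pmmpn] -> 14 lines: lowp btarx fimo epok klric tzwa gelm whm pmmpn ocnq qvl awcf vfvrw gkkxe
Hunk 4: at line 7 remove [pmmpn,ocnq,qvl] add [axtw,hdwba] -> 13 lines: lowp btarx fimo epok klric tzwa gelm whm axtw hdwba awcf vfvrw gkkxe
Hunk 5: at line 6 remove [whm,axtw] add [hcxg,zmks] -> 13 lines: lowp btarx fimo epok klric tzwa gelm hcxg zmks hdwba awcf vfvrw gkkxe
Hunk 6: at line 7 remove [zmks,hdwba] add [umo,zaqd] -> 13 lines: lowp btarx fimo epok klric tzwa gelm hcxg umo zaqd awcf vfvrw gkkxe
Final line 11: awcf

Answer: awcf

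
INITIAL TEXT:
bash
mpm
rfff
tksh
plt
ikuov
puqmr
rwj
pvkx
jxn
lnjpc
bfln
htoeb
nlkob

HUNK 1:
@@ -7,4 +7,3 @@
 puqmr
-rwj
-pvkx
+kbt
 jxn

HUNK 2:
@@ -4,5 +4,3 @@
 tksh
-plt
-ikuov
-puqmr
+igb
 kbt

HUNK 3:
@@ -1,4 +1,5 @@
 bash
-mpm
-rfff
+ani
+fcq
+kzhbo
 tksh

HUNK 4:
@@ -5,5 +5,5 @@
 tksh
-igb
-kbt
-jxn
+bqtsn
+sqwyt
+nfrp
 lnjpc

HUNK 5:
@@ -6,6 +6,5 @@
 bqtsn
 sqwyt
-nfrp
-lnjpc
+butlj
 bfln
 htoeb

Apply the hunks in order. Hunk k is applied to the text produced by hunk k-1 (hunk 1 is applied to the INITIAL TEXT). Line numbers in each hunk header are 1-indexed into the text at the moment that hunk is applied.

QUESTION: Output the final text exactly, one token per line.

Answer: bash
ani
fcq
kzhbo
tksh
bqtsn
sqwyt
butlj
bfln
htoeb
nlkob

Derivation:
Hunk 1: at line 7 remove [rwj,pvkx] add [kbt] -> 13 lines: bash mpm rfff tksh plt ikuov puqmr kbt jxn lnjpc bfln htoeb nlkob
Hunk 2: at line 4 remove [plt,ikuov,puqmr] add [igb] -> 11 lines: bash mpm rfff tksh igb kbt jxn lnjpc bfln htoeb nlkob
Hunk 3: at line 1 remove [mpm,rfff] add [ani,fcq,kzhbo] -> 12 lines: bash ani fcq kzhbo tksh igb kbt jxn lnjpc bfln htoeb nlkob
Hunk 4: at line 5 remove [igb,kbt,jxn] add [bqtsn,sqwyt,nfrp] -> 12 lines: bash ani fcq kzhbo tksh bqtsn sqwyt nfrp lnjpc bfln htoeb nlkob
Hunk 5: at line 6 remove [nfrp,lnjpc] add [butlj] -> 11 lines: bash ani fcq kzhbo tksh bqtsn sqwyt butlj bfln htoeb nlkob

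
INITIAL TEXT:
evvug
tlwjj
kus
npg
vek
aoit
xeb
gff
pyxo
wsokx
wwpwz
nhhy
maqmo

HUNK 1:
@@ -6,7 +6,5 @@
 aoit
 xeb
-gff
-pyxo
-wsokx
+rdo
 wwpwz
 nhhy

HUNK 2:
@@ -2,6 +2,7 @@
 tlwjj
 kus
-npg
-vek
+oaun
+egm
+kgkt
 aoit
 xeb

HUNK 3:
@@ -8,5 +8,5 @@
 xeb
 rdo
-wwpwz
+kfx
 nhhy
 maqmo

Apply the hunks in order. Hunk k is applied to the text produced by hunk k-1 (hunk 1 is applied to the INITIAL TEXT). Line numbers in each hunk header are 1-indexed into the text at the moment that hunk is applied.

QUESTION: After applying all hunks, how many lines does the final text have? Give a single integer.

Answer: 12

Derivation:
Hunk 1: at line 6 remove [gff,pyxo,wsokx] add [rdo] -> 11 lines: evvug tlwjj kus npg vek aoit xeb rdo wwpwz nhhy maqmo
Hunk 2: at line 2 remove [npg,vek] add [oaun,egm,kgkt] -> 12 lines: evvug tlwjj kus oaun egm kgkt aoit xeb rdo wwpwz nhhy maqmo
Hunk 3: at line 8 remove [wwpwz] add [kfx] -> 12 lines: evvug tlwjj kus oaun egm kgkt aoit xeb rdo kfx nhhy maqmo
Final line count: 12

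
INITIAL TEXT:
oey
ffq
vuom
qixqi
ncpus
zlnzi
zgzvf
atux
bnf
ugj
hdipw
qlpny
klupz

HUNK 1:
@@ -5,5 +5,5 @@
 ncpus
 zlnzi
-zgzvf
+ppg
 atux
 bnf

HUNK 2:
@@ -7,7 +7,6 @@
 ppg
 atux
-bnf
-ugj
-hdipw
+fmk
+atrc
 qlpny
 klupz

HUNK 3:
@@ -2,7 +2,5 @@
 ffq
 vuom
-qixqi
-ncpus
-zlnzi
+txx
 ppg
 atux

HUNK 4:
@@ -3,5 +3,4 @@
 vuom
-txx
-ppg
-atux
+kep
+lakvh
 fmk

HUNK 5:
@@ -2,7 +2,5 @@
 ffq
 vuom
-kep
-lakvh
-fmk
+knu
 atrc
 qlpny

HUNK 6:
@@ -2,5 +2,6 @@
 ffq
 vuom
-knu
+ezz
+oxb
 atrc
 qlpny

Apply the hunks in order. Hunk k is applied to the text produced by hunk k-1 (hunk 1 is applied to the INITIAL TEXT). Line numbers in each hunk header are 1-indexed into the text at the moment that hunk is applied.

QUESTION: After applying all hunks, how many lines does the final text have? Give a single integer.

Answer: 8

Derivation:
Hunk 1: at line 5 remove [zgzvf] add [ppg] -> 13 lines: oey ffq vuom qixqi ncpus zlnzi ppg atux bnf ugj hdipw qlpny klupz
Hunk 2: at line 7 remove [bnf,ugj,hdipw] add [fmk,atrc] -> 12 lines: oey ffq vuom qixqi ncpus zlnzi ppg atux fmk atrc qlpny klupz
Hunk 3: at line 2 remove [qixqi,ncpus,zlnzi] add [txx] -> 10 lines: oey ffq vuom txx ppg atux fmk atrc qlpny klupz
Hunk 4: at line 3 remove [txx,ppg,atux] add [kep,lakvh] -> 9 lines: oey ffq vuom kep lakvh fmk atrc qlpny klupz
Hunk 5: at line 2 remove [kep,lakvh,fmk] add [knu] -> 7 lines: oey ffq vuom knu atrc qlpny klupz
Hunk 6: at line 2 remove [knu] add [ezz,oxb] -> 8 lines: oey ffq vuom ezz oxb atrc qlpny klupz
Final line count: 8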